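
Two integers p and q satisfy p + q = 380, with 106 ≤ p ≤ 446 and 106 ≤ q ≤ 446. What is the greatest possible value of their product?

36100

pq = p(380 − p) is maximized when p is as near 380/2 as the bounds allow.
Taking p = 190 and q = 190 (both in [106, 446]) gives pq = 36100.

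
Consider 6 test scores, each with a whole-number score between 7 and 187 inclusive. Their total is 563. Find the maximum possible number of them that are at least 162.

If k of the values are ≥ 162, the total is ≥ 162k + 7(6 − k).
Setting 162k + 7(6 − k) ≤ 563 gives 155k ≤ 521, so k ≤ 3.
k = 3 is achieved by 3 values at 162 and 3 at 7, total 507; add 56 to one value (staying below 162) to reach 563.

3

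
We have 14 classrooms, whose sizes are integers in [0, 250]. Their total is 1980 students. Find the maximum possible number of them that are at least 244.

8

If k of the values are ≥ 244, the total is ≥ 244k + 0(14 − k).
Setting 244k + 0(14 − k) ≤ 1980 gives 244k ≤ 1980, so k ≤ 8.
k = 8 is achieved by 8 values at 244 and 6 at 0, total 1952; add 28 to one value (staying below 244) to reach 1980.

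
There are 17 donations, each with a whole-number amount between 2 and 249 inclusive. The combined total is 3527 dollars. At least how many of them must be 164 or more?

Each value short of 164 is at most 163, costing at least 249 − 163 = 86 against the maximum total of 4233.
We can afford to lose at most 4233 − 3527 = 706, so at most ⌊706/86⌋ = 8 fall short, and at least 9 are ≥ 164.
Exactly 9 works: 9 values at 249 and 8 at 163 total 3545; lower one of the high values by 18 (still ≥ 164) to hit 3527.

9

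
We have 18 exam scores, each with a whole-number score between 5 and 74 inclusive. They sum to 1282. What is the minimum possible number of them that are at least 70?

8

Suppose at most 18 − j of them reach 70; then j values are ≤ 69 and the rest ≤ 74.
The total is then ≤ 69·j + 74·(18 − j) = 1332 − 5j. For this to be ≥ 1282 we need j ≤ 10, so at least 18 − 10 = 8 must reach 70.
Exactly 8 works: 8 values at 74 and 10 at 69 total 1282.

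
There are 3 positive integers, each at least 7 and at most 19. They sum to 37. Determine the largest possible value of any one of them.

Maximizing one value means minimizing the remaining 2.
The other 2 contribute at least 2 × 7 = 14, leaving at most 37 − 14 = 23.
But each integer is capped at 19, so the maximum is 19.
Achievable: one at 19 and the other 2 totalling 18, which fits since 2 × 7 ≤ 18 ≤ 2 × 19.

19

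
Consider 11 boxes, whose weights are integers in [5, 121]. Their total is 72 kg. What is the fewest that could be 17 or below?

10

Let j be the number exceeding 17. Then the total is ≥ 18·j + 5·(11 − j) = 55 + 13j.
So 13j ≤ 17 and j ≤ 1; hence at least 11 − 1 = 10 are ≤ 17.
Exactly 10 works: 10 values at 5 and 1 at 18 total 68; raise one of the low values by 4 (still ≤ 17) to hit 72.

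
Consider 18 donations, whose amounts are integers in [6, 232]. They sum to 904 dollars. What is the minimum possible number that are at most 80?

Let j be the number exceeding 80. Then the total is ≥ 81·j + 6·(18 − j) = 108 + 75j.
So 75j ≤ 796 and j ≤ 10; hence at least 18 − 10 = 8 are ≤ 80.
Exactly 8 works: 8 values at 6 and 10 at 81 total 858; raise one of the low values by 46 (still ≤ 80) to hit 904.

8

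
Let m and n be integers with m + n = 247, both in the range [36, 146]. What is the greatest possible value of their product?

For a fixed sum, the product mn is largest when m and n are as close as possible.
Taking m = 123 and n = 124 (both in [36, 146]) gives mn = 15252.

15252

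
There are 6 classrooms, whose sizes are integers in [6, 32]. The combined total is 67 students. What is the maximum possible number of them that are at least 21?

2

Suppose k of them are at least 21. Those contribute at least 21 each and the other 6 − k at least 6 each.
So the total is at least 21k + 6(6 − k) = 36 + 15k. This must be ≤ 67, giving k ≤ 2.
k = 2 is achieved by 2 values at 21 and 4 at 6, total 66; add 1 to one value (staying below 21) to reach 67.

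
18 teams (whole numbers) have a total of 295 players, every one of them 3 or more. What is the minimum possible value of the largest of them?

If every one of the 18 were at most 16, the total would be at most 18 × 16 = 288 < 295.
Equality holds with 7 values of 17 and 11 values of 16.

17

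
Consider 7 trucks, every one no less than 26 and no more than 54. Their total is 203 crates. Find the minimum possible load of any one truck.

To make one truck as small as possible, make the other 6 as large as possible.
The other 6 can take up 6 × 54 = 324 ≥ 203 − 26, so one truck can sit at its floor of 26.
Achievable: one at 26 and the other 6 totalling 177, which fits since 6 × 26 ≤ 177 ≤ 6 × 54.

26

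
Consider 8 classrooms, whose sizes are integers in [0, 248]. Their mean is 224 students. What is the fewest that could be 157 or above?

The total is 8 × 224 = 1792.
If only k of them are at least 157, the other 8 − k are at most 156, so the total is at most k·248 + (8 − k)·156.
This must reach 1792, so k·248 + (8 − k)·156 ≥ 1792, giving k ≥ 6.
Exactly 6 works: 6 values at 248 and 2 at 156 total 1800; lower one of the high values by 8 (still ≥ 157) to hit 1792.

6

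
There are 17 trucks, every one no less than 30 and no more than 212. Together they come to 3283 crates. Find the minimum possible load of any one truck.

Minimizing one value means maximizing the remaining 16.
The other 16 can take up 16 × 212 = 3392 ≥ 3283 − 30, so one truck can sit at its floor of 30.
Achievable: one at 30 and the other 16 totalling 3253, which fits since 16 × 30 ≤ 3253 ≤ 16 × 212.

30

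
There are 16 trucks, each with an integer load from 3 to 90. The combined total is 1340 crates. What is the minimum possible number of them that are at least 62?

If only k of them are at least 62, the other 16 − k are at most 61, so the total is at most k·90 + (16 − k)·61.
This must reach 1340, so k·90 + (16 − k)·61 ≥ 1340, giving k ≥ 13.
Exactly 13 works: 13 values at 90 and 3 at 61 total 1353; lower one of the high values by 13 (still ≥ 62) to hit 1340.

13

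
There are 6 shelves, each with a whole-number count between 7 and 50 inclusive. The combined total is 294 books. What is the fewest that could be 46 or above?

5

If only k of them are at least 46, the other 6 − k are at most 45, so the total is at most k·50 + (6 − k)·45.
This must reach 294, so k·50 + (6 − k)·45 ≥ 294, giving k ≥ 5.
Exactly 5 works: 5 values at 50 and 1 at 45 total 295; lower one of the high values by 1 (still ≥ 46) to hit 294.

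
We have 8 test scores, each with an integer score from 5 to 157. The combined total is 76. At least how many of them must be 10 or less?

2

If only k of them are at most 10, the other 8 − k are at least 11, so the total is at least (8 − k)·11 + k·5.
This is ≤ 76, so (8 − k)·11 + 5k ≤ 76, which gives k ≥ 2.
Exactly 2 works: 2 values at 5 and 6 at 11 total 76.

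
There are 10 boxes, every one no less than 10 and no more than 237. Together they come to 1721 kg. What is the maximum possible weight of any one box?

237

To make one box as large as possible, make the other 9 as small as possible.
The other 9 contribute at least 9 × 10 = 90, leaving at most 1721 − 90 = 1631.
But each box is capped at 237, so the maximum is 237.
Achievable: one at 237 and the other 9 totalling 1484, which fits since 9 × 10 ≤ 1484 ≤ 9 × 237.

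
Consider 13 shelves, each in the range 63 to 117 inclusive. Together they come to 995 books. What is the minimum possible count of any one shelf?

63

Minimizing one value means maximizing the remaining 12.
The other 12 can take up 12 × 117 = 1404 ≥ 995 − 63, so one shelf can sit at its floor of 63.
Achievable: one at 63 and the other 12 totalling 932, which fits since 12 × 63 ≤ 932 ≤ 12 × 117.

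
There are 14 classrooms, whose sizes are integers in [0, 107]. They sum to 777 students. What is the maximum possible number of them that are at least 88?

8

Suppose k of them are at least 88. Those contribute at least 88 each and the other 14 − k at least 0 each.
So the total is at least 88k + 0(14 − k) = 0 + 88k. This must be ≤ 777, giving k ≤ 8.
k = 8 is achieved by 8 values at 88 and 6 at 0, total 704; add 73 to one value (staying below 88) to reach 777.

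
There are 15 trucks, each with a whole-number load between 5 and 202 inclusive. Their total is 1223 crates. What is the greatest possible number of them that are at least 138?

8

With k values at 138 or above and the rest at least 5, the sum is at least 75 + 133k.
Since the sum is 1223, we need 133k ≤ 1148, i.e. k ≤ 8.
k = 8 is achieved by 8 values at 138 and 7 at 5, total 1139; add 84 to one value (staying below 138) to reach 1223.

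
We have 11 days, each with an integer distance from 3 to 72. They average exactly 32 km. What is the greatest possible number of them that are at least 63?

5

The total is 11 × 32 = 352.
With k values at 63 or above and the rest at least 3, the sum is at least 33 + 60k.
Since the sum is 352, we need 60k ≤ 319, i.e. k ≤ 5.
k = 5 is achieved by 5 values at 63 and 6 at 3, total 333; add 19 to one value (staying below 63) to reach 352.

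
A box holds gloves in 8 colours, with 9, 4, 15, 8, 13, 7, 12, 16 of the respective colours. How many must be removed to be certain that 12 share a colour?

In the worst case you take as many as possible of each colour without reaching 12: 9 + 4 + 11 + 8 + 11 + 7 + 11 + 11 = 72.
The next one must give 12 of some colour, so 72 + 1 = 73.

73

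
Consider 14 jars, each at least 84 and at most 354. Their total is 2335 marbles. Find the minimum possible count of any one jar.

To make one jar as small as possible, make the other 13 as large as possible.
The other 13 can take up 13 × 354 = 4602 ≥ 2335 − 84, so one jar can sit at its floor of 84.
Achievable: one at 84 and the other 13 totalling 2251, which fits since 13 × 84 ≤ 2251 ≤ 13 × 354.

84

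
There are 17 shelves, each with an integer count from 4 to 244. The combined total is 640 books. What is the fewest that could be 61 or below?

8

Each value above 61 is at least 62, contributing at least 62 − 4 = 58 above the floor 4.
The sum exceeds the floor total 68 by 572, so at most ⌊572/58⌋ = 9 exceed 61, and at least 8 are ≤ 61.
Exactly 8 works: 8 values at 4 and 9 at 62 total 590; raise one of the low values by 50 (still ≤ 61) to hit 640.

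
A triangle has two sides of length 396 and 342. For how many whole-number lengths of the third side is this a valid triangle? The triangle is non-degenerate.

The triangle inequality gives |396 − 342| < c < 396 + 342, i.e. 54 < c < 738.
So c can be any integer from 55 to 737: 683 values.

683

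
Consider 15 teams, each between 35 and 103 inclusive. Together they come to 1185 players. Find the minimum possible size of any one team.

35

Minimizing one value means maximizing the remaining 14.
The other 14 can take up 14 × 103 = 1442 ≥ 1185 − 35, so one team can sit at its floor of 35.
Achievable: one at 35 and the other 14 totalling 1150, which fits since 14 × 35 ≤ 1150 ≤ 14 × 103.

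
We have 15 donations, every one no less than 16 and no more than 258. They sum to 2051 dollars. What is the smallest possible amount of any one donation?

To make one donation as small as possible, make the other 14 as large as possible.
The other 14 can take up 14 × 258 = 3612 ≥ 2051 − 16, so one donation can sit at its floor of 16.
Achievable: one at 16 and the other 14 totalling 2035, which fits since 14 × 16 ≤ 2035 ≤ 14 × 258.

16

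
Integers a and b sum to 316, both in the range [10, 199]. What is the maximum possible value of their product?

With a + b fixed, ab peaks when the two are closest together.
Taking a = 158 and b = 158 (both in [10, 199]) gives ab = 24964.

24964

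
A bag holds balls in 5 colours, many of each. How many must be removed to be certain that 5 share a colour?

21

You could draw 4 of every colour without reaching 5 of any — 20 in all.
One more forces 5 of some colour, so 20 + 1 = 21.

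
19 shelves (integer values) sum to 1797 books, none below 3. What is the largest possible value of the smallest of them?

If every one of the 19 were at least 95, the total would be at least 19 × 95 = 1805 > 1797.
Achievable: 8 of them at 94 and 11 at 95 total 1797.

94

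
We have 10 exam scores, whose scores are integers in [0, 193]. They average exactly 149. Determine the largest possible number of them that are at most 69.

3

The total is 10 × 149 = 1490.
Each value at 69 or below falls at least 193 − 69 = 124 short of the ceiling 193.
The ceiling total is 10 × 193 = 1930, and we need 1490, so at most ⌊(1930 − 1490)/124⌋ = 3 can be that low.
k = 3 is achieved by 3 values at 69 and 7 at 193, total 1558; lower one of the 193's by 68 (still > 69) to reach 1490.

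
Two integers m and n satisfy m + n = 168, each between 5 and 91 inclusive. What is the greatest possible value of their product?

7056

With m + n fixed, mn peaks when the two are closest together.
Taking m = 84 and n = 84 (both in [5, 91]) gives mn = 7056.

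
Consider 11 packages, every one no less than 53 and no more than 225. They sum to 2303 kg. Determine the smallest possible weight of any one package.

Minimizing one value means maximizing the remaining 10.
The other 10 contribute at most 10 × 225 = 2250, leaving at least 2303 − 2250 = 53.
Since 53 ≥ 53, this is achievable: one at 53 and 10 at 225.

53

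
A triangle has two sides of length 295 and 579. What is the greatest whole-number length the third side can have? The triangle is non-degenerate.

873

The third side must be less than 295 + 579 = 874.
The largest integer below 874 is 873.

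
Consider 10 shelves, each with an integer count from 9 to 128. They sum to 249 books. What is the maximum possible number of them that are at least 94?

1

Suppose k of them are at least 94. Those contribute at least 94 each and the other 10 − k at least 9 each.
So the total is at least 94k + 9(10 − k) = 90 + 85k. This must be ≤ 249, giving k ≤ 1.
k = 1 is achieved by 1 value at 94 and 9 at 9, total 175; add 74 to one value (staying below 94) to reach 249.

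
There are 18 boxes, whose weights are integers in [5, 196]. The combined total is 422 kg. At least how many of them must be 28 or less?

5

If only k of them are at most 28, the other 18 − k are at least 29, so the total is at least (18 − k)·29 + k·5.
This is ≤ 422, so (18 − k)·29 + 5k ≤ 422, which gives k ≥ 5.
Exactly 5 works: 5 values at 5 and 13 at 29 total 402; raise one of the low values by 20 (still ≤ 28) to hit 422.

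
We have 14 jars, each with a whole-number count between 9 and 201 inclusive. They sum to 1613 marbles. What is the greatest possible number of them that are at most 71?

Each value at 71 or below falls at least 201 − 71 = 130 short of the ceiling 201.
The ceiling total is 14 × 201 = 2814, and we need 1613, so at most ⌊(2814 − 1613)/130⌋ = 9 can be that low.
k = 9 is achieved by 9 values at 71 and 5 at 201, total 1644; lower one of the 201's by 31 (still > 71) to reach 1613.

9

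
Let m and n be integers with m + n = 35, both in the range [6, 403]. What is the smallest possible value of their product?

174

Since m + n is fixed, pushing one of them to its bound minimizes the product.
The extreme feasible split is m = 6, n = 29, giving mn = 174.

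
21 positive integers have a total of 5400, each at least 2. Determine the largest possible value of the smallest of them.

257

If every one of the 21 were at least 258, the total would be at least 21 × 258 = 5418 > 5400.
Equality holds with 18 values of 257 and 3 values of 258.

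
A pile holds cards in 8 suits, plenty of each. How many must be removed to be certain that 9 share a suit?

You could draw 8 of every suit without reaching 9 of any — 64 in all.
One more forces 9 of some suit, so 64 + 1 = 65.

65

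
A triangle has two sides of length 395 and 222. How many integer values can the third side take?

443

The triangle inequality gives |395 − 222| < c < 395 + 222, i.e. 173 < c < 617.
So c can be any integer from 174 to 616: 443 values.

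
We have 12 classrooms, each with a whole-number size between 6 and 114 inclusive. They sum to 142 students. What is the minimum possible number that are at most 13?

4

If only k of them are at most 13, the other 12 − k are at least 14, so the total is at least (12 − k)·14 + k·6.
This is ≤ 142, so (12 − k)·14 + 6k ≤ 142, which gives k ≥ 4.
Exactly 4 works: 4 values at 6 and 8 at 14 total 136; raise one of the low values by 6 (still ≤ 13) to hit 142.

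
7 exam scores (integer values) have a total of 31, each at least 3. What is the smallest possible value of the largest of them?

5

Some value must be at least ⌈31/7⌉ = 5, since 7 × 4 = 28 < 31.
Taking 4 copies of 4 and 3 copies of 5 gives exactly 31, so 5 is attained.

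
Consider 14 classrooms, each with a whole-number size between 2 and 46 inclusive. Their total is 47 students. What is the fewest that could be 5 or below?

10

Each value above 5 is at least 6, contributing at least 6 − 2 = 4 above the floor 2.
The sum exceeds the floor total 28 by 19, so at most ⌊19/4⌋ = 4 exceed 5, and at least 10 are ≤ 5.
Exactly 10 works: 10 values at 2 and 4 at 6 total 44; raise one of the low values by 3 (still ≤ 5) to hit 47.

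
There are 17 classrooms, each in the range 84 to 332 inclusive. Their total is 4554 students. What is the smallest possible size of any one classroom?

84

To make one classroom as small as possible, make the other 16 as large as possible.
The other 16 can take up 16 × 332 = 5312 ≥ 4554 − 84, so one classroom can sit at its floor of 84.
Achievable: one at 84 and the other 16 totalling 4470, which fits since 16 × 84 ≤ 4470 ≤ 16 × 332.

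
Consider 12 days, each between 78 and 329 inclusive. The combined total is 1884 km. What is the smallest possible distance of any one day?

To make one day as small as possible, make the other 11 as large as possible.
The other 11 can take up 11 × 329 = 3619 ≥ 1884 − 78, so one day can sit at its floor of 78.
Achievable: one at 78 and the other 11 totalling 1806, which fits since 11 × 78 ≤ 1806 ≤ 11 × 329.

78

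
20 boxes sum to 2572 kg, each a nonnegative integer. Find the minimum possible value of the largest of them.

129

The 20 values sum to 2572, so their maximum is at least ⌈2572/20⌉ = 129.
Achievable: 12 of them at 129 and 8 at 128 total 2572.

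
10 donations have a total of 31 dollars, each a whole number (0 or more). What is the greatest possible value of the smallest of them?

The 10 values sum to 31, so their minimum is at most ⌊31/10⌋ = 3.
Achievable: 9 of them at 3 and 1 at 4 total 31.

3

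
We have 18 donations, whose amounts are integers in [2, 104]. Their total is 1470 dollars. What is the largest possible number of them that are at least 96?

With k values at 96 or above and the rest at least 2, the sum is at least 36 + 94k.
Since the sum is 1470, we need 94k ≤ 1434, i.e. k ≤ 15.
k = 15 is achieved by 15 values at 96 and 3 at 2, total 1446; add 24 to one value (staying below 96) to reach 1470.

15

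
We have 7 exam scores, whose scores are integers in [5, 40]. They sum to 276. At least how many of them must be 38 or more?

Each value short of 38 is at most 37, costing at least 40 − 37 = 3 against the maximum total of 280.
We can afford to lose at most 280 − 276 = 4, so at most ⌊4/3⌋ = 1 fall short, and at least 6 are ≥ 38.
Exactly 6 works: 6 values at 40 and 1 at 37 total 277; lower one of the high values by 1 (still ≥ 38) to hit 276.

6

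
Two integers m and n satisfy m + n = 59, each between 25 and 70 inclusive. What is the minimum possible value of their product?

For a fixed sum, mn is smallest when m and n are as far apart as possible.
At the endpoint m = 25, n = 59 − 25 = 34, so mn = 25 × 34 = 850.

850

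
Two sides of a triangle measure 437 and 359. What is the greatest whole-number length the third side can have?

The third side must be less than 437 + 359 = 796.
The largest integer below 796 is 795.

795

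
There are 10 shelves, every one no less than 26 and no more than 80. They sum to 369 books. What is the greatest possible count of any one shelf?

To make one shelf as large as possible, make the other 9 as small as possible.
The other 9 contribute at least 9 × 26 = 234, leaving at most 369 − 234 = 135.
But each shelf is capped at 80, so the maximum is 80.
Achievable: one at 80 and the other 9 totalling 289, which fits since 9 × 26 ≤ 289 ≤ 9 × 80.

80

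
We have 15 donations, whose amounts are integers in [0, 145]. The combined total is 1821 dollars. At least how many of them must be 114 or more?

Each value short of 114 is at most 113, costing at least 145 − 113 = 32 against the maximum total of 2175.
We can afford to lose at most 2175 − 1821 = 354, so at most ⌊354/32⌋ = 11 fall short, and at least 4 are ≥ 114.
Exactly 4 works: 4 values at 145 and 11 at 113 total 1823; lower one of the high values by 2 (still ≥ 114) to hit 1821.

4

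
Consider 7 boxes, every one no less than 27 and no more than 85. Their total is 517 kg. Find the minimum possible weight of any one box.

To make one box as small as possible, make the other 6 as large as possible.
The other 6 can take up 6 × 85 = 510 ≥ 517 − 27, so one box can sit at its floor of 27.
Achievable: one at 27 and the other 6 totalling 490, which fits since 6 × 27 ≤ 490 ≤ 6 × 85.

27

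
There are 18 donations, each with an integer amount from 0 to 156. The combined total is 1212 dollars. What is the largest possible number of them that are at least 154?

With k values at 154 or above and the rest at least 0, the sum is at least 0 + 154k.
Since the sum is 1212, we need 154k ≤ 1212, i.e. k ≤ 7.
k = 7 is achieved by 7 values at 154 and 11 at 0, total 1078; add 134 to one value (staying below 154) to reach 1212.

7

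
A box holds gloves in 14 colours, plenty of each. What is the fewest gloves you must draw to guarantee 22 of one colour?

In the worst case you draw 21 of each of the 14 colours: 14 × 21 = 294.
One more forces 22 of some colour, so 294 + 1 = 295.

295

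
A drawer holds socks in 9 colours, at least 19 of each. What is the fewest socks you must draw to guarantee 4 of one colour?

In the worst case you draw 3 of each of the 9 colours: 9 × 3 = 27.
One more forces 4 of some colour, so 27 + 1 = 28.

28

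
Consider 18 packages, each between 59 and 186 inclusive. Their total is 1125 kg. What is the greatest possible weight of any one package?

Maximizing one value means minimizing the remaining 17.
The other 17 contribute at least 17 × 59 = 1003, leaving at most 1125 − 1003 = 122.
Since 122 ≤ 186, this is achievable: one at 122 and 17 at 59.

122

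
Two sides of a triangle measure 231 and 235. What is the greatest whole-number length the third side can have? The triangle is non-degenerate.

465

The third side must be less than 231 + 235 = 466.
The largest integer below 466 is 465.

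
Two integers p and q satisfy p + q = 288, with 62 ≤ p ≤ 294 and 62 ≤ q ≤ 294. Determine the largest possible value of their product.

20736

For a fixed sum, the product pq is largest when p and q are as close as possible.
Taking p = 144 and q = 144 (both in [62, 294]) gives pq = 20736.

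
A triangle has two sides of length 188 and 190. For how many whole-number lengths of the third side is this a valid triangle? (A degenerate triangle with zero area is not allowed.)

375

The triangle inequality gives |188 − 190| < c < 188 + 190, i.e. 2 < c < 378.
So c can be any integer from 3 to 377: 375 values.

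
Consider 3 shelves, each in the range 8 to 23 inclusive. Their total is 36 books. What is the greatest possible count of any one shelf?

Maximizing one value means minimizing the remaining 2.
The other 2 contribute at least 2 × 8 = 16, leaving at most 36 − 16 = 20.
Since 20 ≤ 23, this is achievable: one at 20 and 2 at 8.

20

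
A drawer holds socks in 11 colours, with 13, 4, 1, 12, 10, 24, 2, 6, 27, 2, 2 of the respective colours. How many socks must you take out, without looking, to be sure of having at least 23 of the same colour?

In the worst case you take as many as possible of each colour without reaching 23: 13 + 4 + 1 + 12 + 10 + 22 + 2 + 6 + 22 + 2 + 2 = 96.
The next one must give 23 of some colour, so 96 + 1 = 97.

97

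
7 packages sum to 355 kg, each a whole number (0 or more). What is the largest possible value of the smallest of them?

50

The 7 values sum to 355, so their minimum is at most ⌊355/7⌋ = 50.
Equality holds with 2 values of 50 and 5 values of 51.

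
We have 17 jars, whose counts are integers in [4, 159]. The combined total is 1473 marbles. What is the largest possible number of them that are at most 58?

Each value at 58 or below falls at least 159 − 58 = 101 short of the ceiling 159.
The ceiling total is 17 × 159 = 2703, and we need 1473, so at most ⌊(2703 − 1473)/101⌋ = 12 can be that low.
k = 12 is achieved by 12 values at 58 and 5 at 159, total 1491; lower one of the 159's by 18 (still > 58) to reach 1473.

12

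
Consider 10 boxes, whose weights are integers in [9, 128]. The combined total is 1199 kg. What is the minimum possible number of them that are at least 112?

If only k of them are at least 112, the other 10 − k are at most 111, so the total is at most k·128 + (10 − k)·111.
This must reach 1199, so k·128 + (10 − k)·111 ≥ 1199, giving k ≥ 6.
Exactly 6 works: 6 values at 128 and 4 at 111 total 1212; lower one of the high values by 13 (still ≥ 112) to hit 1199.

6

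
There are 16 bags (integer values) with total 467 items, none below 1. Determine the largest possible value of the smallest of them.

If every one of the 16 were at least 30, the total would be at least 16 × 30 = 480 > 467.
Taking 13 copies of 29 and 3 copies of 30 gives exactly 467, so 29 is attained.

29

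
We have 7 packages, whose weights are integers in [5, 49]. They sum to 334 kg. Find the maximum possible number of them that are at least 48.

6

With k values at 48 or above and the rest at least 5, the sum is at least 35 + 43k.
Since the sum is 334, we need 43k ≤ 299, i.e. k ≤ 6.
k = 6 is achieved by 6 values at 48 and 1 at 5, total 293; add 41 to one value (staying below 48) to reach 334.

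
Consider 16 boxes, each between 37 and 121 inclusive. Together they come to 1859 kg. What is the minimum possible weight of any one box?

44

To make one box as small as possible, make the other 15 as large as possible.
The other 15 contribute at most 15 × 121 = 1815, leaving at least 1859 − 1815 = 44.
Since 44 ≥ 37, this is achievable: one at 44 and 15 at 121.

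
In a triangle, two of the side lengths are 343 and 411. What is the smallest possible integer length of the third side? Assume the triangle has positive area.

The third side must exceed |343 − 411| = 68.
The smallest integer above 68 is 69.

69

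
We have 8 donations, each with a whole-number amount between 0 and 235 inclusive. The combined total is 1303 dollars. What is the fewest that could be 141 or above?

2

Suppose at most 8 − j of them reach 141; then j values are ≤ 140 and the rest ≤ 235.
The total is then ≤ 140·j + 235·(8 − j) = 1880 − 95j. For this to be ≥ 1303 we need j ≤ 6, so at least 8 − 6 = 2 must reach 141.
Exactly 2 works: 2 values at 235 and 6 at 140 total 1310; lower one of the high values by 7 (still ≥ 141) to hit 1303.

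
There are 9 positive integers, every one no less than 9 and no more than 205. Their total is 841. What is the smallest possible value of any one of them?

9

To make one integer as small as possible, make the other 8 as large as possible.
The other 8 can take up 8 × 205 = 1640 ≥ 841 − 9, so one integer can sit at its floor of 9.
Achievable: one at 9 and the other 8 totalling 832, which fits since 8 × 9 ≤ 832 ≤ 8 × 205.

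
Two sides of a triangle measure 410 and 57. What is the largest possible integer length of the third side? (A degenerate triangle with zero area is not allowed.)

466

The third side must be less than 410 + 57 = 467.
The largest integer below 467 is 466.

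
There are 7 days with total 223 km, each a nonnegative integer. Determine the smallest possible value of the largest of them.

The 7 values sum to 223, so their maximum is at least ⌈223/7⌉ = 32.
Achievable: 6 of them at 32 and 1 at 31 total 223.

32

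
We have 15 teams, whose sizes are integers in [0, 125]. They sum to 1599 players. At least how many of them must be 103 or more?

3

If only k of them are at least 103, the other 15 − k are at most 102, so the total is at most k·125 + (15 − k)·102.
This must reach 1599, so k·125 + (15 − k)·102 ≥ 1599, giving k ≥ 3.
Exactly 3 works: 3 values at 125 and 12 at 102 total 1599.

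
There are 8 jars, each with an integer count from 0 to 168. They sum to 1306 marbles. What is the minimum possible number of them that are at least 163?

Each value short of 163 is at most 162, costing at least 168 − 162 = 6 against the maximum total of 1344.
We can afford to lose at most 1344 − 1306 = 38, so at most ⌊38/6⌋ = 6 fall short, and at least 2 are ≥ 163.
Exactly 2 works: 2 values at 168 and 6 at 162 total 1308; lower one of the high values by 2 (still ≥ 163) to hit 1306.

2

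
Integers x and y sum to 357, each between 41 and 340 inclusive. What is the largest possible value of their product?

31862

With x + y fixed, xy peaks when the two are closest together.
Taking x = 178 and y = 179 (both in [41, 340]) gives xy = 31862.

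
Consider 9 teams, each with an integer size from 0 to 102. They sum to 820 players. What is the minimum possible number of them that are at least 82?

Each value short of 82 is at most 81, costing at least 102 − 81 = 21 against the maximum total of 918.
We can afford to lose at most 918 − 820 = 98, so at most ⌊98/21⌋ = 4 fall short, and at least 5 are ≥ 82.
Exactly 5 works: 5 values at 102 and 4 at 81 total 834; lower one of the high values by 14 (still ≥ 82) to hit 820.

5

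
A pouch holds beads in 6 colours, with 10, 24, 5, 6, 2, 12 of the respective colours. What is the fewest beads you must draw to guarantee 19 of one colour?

54

In the worst case you take as many as possible of each colour without reaching 19: 10 + 18 + 5 + 6 + 2 + 12 = 53.
The next one must give 19 of some colour, so 53 + 1 = 54.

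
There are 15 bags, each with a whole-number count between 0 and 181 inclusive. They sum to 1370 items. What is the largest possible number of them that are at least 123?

If k of the values are ≥ 123, the total is ≥ 123k + 0(15 − k).
Setting 123k + 0(15 − k) ≤ 1370 gives 123k ≤ 1370, so k ≤ 11.
k = 11 is achieved by 11 values at 123 and 4 at 0, total 1353; add 17 to one value (staying below 123) to reach 1370.

11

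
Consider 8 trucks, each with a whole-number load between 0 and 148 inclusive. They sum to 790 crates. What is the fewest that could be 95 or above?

Each value short of 95 is at most 94, costing at least 148 − 94 = 54 against the maximum total of 1184.
We can afford to lose at most 1184 − 790 = 394, so at most ⌊394/54⌋ = 7 fall short, and at least 1 are ≥ 95.
Exactly 1 works: 1 value at 148 and 7 at 94 total 806; lower one of the high values by 16 (still ≥ 95) to hit 790.

1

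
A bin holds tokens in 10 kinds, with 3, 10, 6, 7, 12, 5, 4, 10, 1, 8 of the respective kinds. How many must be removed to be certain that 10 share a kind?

In the worst case you take as many as possible of each kind without reaching 10: 3 + 9 + 6 + 7 + 9 + 5 + 4 + 9 + 1 + 8 = 61.
The next one must give 10 of some kind, so 61 + 1 = 62.

62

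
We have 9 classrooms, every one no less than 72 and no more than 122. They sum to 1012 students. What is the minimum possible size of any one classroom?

72

Minimizing one value means maximizing the remaining 8.
The other 8 can take up 8 × 122 = 976 ≥ 1012 − 72, so one classroom can sit at its floor of 72.
Achievable: one at 72 and the other 8 totalling 940, which fits since 8 × 72 ≤ 940 ≤ 8 × 122.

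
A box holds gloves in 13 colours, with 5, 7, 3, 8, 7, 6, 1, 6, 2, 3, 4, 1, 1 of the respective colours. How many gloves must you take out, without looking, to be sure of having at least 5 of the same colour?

In the worst case you take as many as possible of each colour without reaching 5: 4 + 4 + 3 + 4 + 4 + 4 + 1 + 4 + 2 + 3 + 4 + 1 + 1 = 39.
The next one must give 5 of some colour, so 39 + 1 = 40.

40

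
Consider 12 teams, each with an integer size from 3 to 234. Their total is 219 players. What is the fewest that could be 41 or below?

Each value above 41 is at least 42, contributing at least 42 − 3 = 39 above the floor 3.
The sum exceeds the floor total 36 by 183, so at most ⌊183/39⌋ = 4 exceed 41, and at least 8 are ≤ 41.
Exactly 8 works: 8 values at 3 and 4 at 42 total 192; raise one of the low values by 27 (still ≤ 41) to hit 219.

8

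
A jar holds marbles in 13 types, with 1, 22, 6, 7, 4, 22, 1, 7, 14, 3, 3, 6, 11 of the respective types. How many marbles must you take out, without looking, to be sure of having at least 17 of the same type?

96

In the worst case you take as many as possible of each type without reaching 17: 1 + 16 + 6 + 7 + 4 + 16 + 1 + 7 + 14 + 3 + 3 + 6 + 11 = 95.
The next one must give 17 of some type, so 95 + 1 = 96.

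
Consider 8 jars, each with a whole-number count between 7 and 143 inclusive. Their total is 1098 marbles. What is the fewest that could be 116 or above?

Each value short of 116 is at most 115, costing at least 143 − 115 = 28 against the maximum total of 1144.
We can afford to lose at most 1144 − 1098 = 46, so at most ⌊46/28⌋ = 1 fall short, and at least 7 are ≥ 116.
Exactly 7 works: 7 values at 143 and 1 at 115 total 1116; lower one of the high values by 18 (still ≥ 116) to hit 1098.

7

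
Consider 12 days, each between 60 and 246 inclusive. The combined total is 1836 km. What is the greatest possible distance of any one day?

246

To make one day as large as possible, make the other 11 as small as possible.
The other 11 contribute at least 11 × 60 = 660, leaving at most 1836 − 660 = 1176.
But each day is capped at 246, so the maximum is 246.
Achievable: one at 246 and the other 11 totalling 1590, which fits since 11 × 60 ≤ 1590 ≤ 11 × 246.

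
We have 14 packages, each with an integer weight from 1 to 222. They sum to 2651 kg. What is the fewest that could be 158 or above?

7

If only k of them are at least 158, the other 14 − k are at most 157, so the total is at most k·222 + (14 − k)·157.
This must reach 2651, so k·222 + (14 − k)·157 ≥ 2651, giving k ≥ 7.
Exactly 7 works: 7 values at 222 and 7 at 157 total 2653; lower one of the high values by 2 (still ≥ 158) to hit 2651.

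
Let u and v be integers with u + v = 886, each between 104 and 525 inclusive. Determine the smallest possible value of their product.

uv = u(886 − u) is concave in u, so over [361, 525] it is minimized at an endpoint.
At the endpoint u = 361, v = 886 − 361 = 525, so uv = 361 × 525 = 189525.

189525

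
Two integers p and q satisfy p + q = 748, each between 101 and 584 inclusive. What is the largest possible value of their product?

pq = p(748 − p) is maximized when p is as near 748/2 as the bounds allow.
Taking p = 374 and q = 374 (both in [101, 584]) gives pq = 139876.

139876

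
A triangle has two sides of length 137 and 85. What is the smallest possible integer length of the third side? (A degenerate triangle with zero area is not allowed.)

The third side must exceed |137 − 85| = 52.
The smallest integer above 52 is 53.

53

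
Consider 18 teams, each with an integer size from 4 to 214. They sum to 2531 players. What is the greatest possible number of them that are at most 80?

9

Each value at 80 or below falls at least 214 − 80 = 134 short of the ceiling 214.
The ceiling total is 18 × 214 = 3852, and we need 2531, so at most ⌊(3852 − 2531)/134⌋ = 9 can be that low.
k = 9 is achieved by 9 values at 80 and 9 at 214, total 2646; lower one of the 214's by 115 (still > 80) to reach 2531.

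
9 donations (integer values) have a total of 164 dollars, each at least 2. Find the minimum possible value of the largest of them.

If every one of the 9 were at most 18, the total would be at most 9 × 18 = 162 < 164.
Equality holds with 2 values of 19 and 7 values of 18.

19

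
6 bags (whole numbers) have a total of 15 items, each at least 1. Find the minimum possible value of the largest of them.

The 6 values sum to 15, so their maximum is at least ⌈15/6⌉ = 3.
Achievable: 3 of them at 3 and 3 at 2 total 15.

3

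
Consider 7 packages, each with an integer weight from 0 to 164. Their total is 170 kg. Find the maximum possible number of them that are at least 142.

If k of the values are ≥ 142, the total is ≥ 142k + 0(7 − k).
Setting 142k + 0(7 − k) ≤ 170 gives 142k ≤ 170, so k ≤ 1.
k = 1 is achieved by 1 value at 142 and 6 at 0, total 142; add 28 to one value (staying below 142) to reach 170.

1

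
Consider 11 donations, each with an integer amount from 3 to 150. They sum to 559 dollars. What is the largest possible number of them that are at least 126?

With k values at 126 or above and the rest at least 3, the sum is at least 33 + 123k.
Since the sum is 559, we need 123k ≤ 526, i.e. k ≤ 4.
k = 4 is achieved by 4 values at 126 and 7 at 3, total 525; add 34 to one value (staying below 126) to reach 559.

4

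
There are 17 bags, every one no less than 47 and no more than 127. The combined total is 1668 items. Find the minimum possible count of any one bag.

47

To make one bag as small as possible, make the other 16 as large as possible.
The other 16 can take up 16 × 127 = 2032 ≥ 1668 − 47, so one bag can sit at its floor of 47.
Achievable: one at 47 and the other 16 totalling 1621, which fits since 16 × 47 ≤ 1621 ≤ 16 × 127.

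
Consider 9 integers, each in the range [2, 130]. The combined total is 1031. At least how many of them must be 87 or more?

6

If only k of them are at least 87, the other 9 − k are at most 86, so the total is at most k·130 + (9 − k)·86.
This must reach 1031, so k·130 + (9 − k)·86 ≥ 1031, giving k ≥ 6.
Exactly 6 works: 6 values at 130 and 3 at 86 total 1038; lower one of the high values by 7 (still ≥ 87) to hit 1031.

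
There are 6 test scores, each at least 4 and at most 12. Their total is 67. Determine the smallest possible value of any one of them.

Minimizing one value means maximizing the remaining 5.
The other 5 contribute at most 5 × 12 = 60, leaving at least 67 − 60 = 7.
Since 7 ≥ 4, this is achievable: one at 7 and 5 at 12.

7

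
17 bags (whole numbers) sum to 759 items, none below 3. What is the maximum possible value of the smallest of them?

44

The average is 759/17 < 45, so some value is ≤ 44.
Achievable: 6 of them at 44 and 11 at 45 total 759.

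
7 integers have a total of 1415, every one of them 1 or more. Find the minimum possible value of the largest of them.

203

Some value must be at least ⌈1415/7⌉ = 203, since 7 × 202 = 1414 < 1415.
Achievable: 1 of them at 203 and 6 at 202 total 1415.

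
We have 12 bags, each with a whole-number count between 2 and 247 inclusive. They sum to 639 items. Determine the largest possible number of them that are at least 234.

2

If k of the values are ≥ 234, the total is ≥ 234k + 2(12 − k).
Setting 234k + 2(12 − k) ≤ 639 gives 232k ≤ 615, so k ≤ 2.
k = 2 is achieved by 2 values at 234 and 10 at 2, total 488; add 151 to one value (staying below 234) to reach 639.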